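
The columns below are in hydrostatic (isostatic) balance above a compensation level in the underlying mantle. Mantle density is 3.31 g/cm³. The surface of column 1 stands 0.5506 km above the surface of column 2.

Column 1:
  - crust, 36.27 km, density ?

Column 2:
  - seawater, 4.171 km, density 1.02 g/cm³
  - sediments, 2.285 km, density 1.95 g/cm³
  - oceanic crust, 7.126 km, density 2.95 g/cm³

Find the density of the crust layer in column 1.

Take the compensation level at the base of the deeper column (depth z_c below the surface of column 1) and equate Σ ρ_i t_i down to z_c; mantle fills any gap and the z_c terms cancel.
Column 1: 36.27×ρ + (z_c − 36.27)×3.31
Column 2: 0.5506×0 + 4.171×1.02 + 2.285×1.95 + 7.126×2.95 + (z_c − 0.5506 − 13.582)×3.31
The z_c×3.31 term appears on both sides and cancels. Collect the known terms of each column as K = Σ(ρt)_known − 3.31 × (depth of known layers): K_1 = 0 − 3.31×36.27 = −120.0537; K_2 = 29.73187 − 3.31×(0.5506 + 13.582) = −17.047036.
Balance: K_1 + 36.27×ρ = K_2, so ρ = (K_2 − K_1)/36.27 = 103.007/36.27 = 2.84 g/cm³.

2.84 g/cm³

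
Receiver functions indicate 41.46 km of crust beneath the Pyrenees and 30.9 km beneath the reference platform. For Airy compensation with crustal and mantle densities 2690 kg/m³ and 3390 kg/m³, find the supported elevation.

Excess crust Δ = 41.46 km − 30.9 km = 10.56 km, split between elevation h and root r with h + r = Δ.
Airy balance ρ_c h = (ρ_m − ρ_c) r gives r = h ρ_c/(ρ_m − ρ_c), so h (1 + ρ_c/(ρ_m − ρ_c)) = Δ, i.e. h = Δ (ρ_m − ρ_c)/ρ_m.
h = 10.56 km × 700/3390 = 2.18 km.

2.18 km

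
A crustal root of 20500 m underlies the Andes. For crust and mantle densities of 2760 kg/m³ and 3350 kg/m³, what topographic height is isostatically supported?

For local isostatic compensation: ρ_c h = (ρ_m − ρ_c) r.
h = r (ρ_m − ρ_c) / ρ_c = 20500 m × (3350 − 2760) / 2760 = 4380 m.

4380 m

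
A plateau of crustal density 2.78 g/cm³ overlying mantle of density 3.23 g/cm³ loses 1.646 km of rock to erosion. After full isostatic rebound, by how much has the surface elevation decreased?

0.229 km

Rebound u = e ρ_c/ρ_m = 1.646 km × 2.78/3.23 = 1.417 km.
Net surface drop = e − u = 1.646 km − 1.417 km = e (ρ_m − ρ_c)/ρ_m = 0.229 km.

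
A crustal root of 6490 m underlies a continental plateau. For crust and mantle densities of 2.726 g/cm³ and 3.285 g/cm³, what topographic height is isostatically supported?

1330 m

Isostatic balance requires: ρ_c h = (ρ_m − ρ_c) r.
h = r (ρ_m − ρ_c) / ρ_c = 6490 m × (3.285 − 2.726) / 2.726 = 1330 m.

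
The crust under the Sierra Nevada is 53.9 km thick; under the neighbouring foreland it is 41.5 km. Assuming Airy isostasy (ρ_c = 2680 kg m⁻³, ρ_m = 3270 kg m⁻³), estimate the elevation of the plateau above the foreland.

2.24 km

Excess crust Δ = 53.9 km − 41.5 km = 12.4 km, split between elevation h and root r with h + r = Δ.
Airy balance ρ_c h = (ρ_m − ρ_c) r gives r = h ρ_c/(ρ_m − ρ_c), so h (1 + ρ_c/(ρ_m − ρ_c)) = Δ, i.e. h = Δ (ρ_m − ρ_c)/ρ_m.
h = 12.4 km × 590/3270 = 2.24 km.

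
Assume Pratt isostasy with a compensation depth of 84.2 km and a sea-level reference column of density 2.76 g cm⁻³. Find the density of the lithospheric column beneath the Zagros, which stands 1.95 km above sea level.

2.7 g cm⁻³

Pratt balance: ρ_ref D = ρ (D + h).
ρ = ρ_ref D/(D + h) = 2.76 × 84.2 km/(84.2 km + 1.95 km) = 2.7 g cm⁻³.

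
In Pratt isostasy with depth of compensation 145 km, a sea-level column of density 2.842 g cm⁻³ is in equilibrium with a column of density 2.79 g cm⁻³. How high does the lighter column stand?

2.7 km

ρ_ref D = ρ (D + h) → h = D (ρ_ref − ρ)/ρ.
h = 145 km × (2.842 − 2.79)/2.79 = 2.7 km.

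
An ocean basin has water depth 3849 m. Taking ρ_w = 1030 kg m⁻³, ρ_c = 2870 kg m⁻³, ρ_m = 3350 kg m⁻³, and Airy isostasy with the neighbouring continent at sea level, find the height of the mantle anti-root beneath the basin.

By Archimedes' principle applied to the lithosphere: replacing crust with seawater at the top is compensated by replacing crust with mantle at the base: d (ρ_c − ρ_w) = a (ρ_m − ρ_c).
a = d (ρ_c − ρ_w)/(ρ_m − ρ_c) = 3849 m × 1840/480 = 14800 m.

14800 m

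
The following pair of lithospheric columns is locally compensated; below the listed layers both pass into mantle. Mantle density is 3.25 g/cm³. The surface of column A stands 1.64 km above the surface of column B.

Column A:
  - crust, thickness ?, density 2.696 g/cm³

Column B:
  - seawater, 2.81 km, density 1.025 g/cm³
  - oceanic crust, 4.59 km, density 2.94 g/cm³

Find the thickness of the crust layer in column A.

23.5 km

Take the compensation level at the base of the deeper column (depth z_c below the surface of column A) and equate Σ ρ_i t_i down to z_c; mantle fills any gap and the z_c terms cancel.
Column A: x×2.696 + (z_c − 0 − x)×3.25
Column B: 1.64×0 + 2.81×1.025 + 4.59×2.94 + (z_c − 1.64 − 7.4)×3.25
The z_c×3.25 term appears on both sides and cancels. Collect the known terms of each column as K = Σ(ρt)_known − 3.25 × (depth of known layers): K_A = 0 − 3.25×0 = 0; K_B = 16.37485 − 3.25×(1.64 + 7.4) = −13.00515.
Balance: K_A − x×(3.25 − 2.696) = K_B, so x = (K_A − K_B)/(3.25 − 2.696) = 13.0051/0.554 = 23.5 km.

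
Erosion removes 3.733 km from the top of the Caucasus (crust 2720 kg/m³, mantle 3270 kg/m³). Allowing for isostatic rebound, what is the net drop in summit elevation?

0.628 km

Rebound u = e ρ_c/ρ_m = 3.733 km × 2720/3270 = 3.105 km.
Net surface drop = e − u = 3.733 km − 3.105 km = e (ρ_m − ρ_c)/ρ_m = 0.628 km.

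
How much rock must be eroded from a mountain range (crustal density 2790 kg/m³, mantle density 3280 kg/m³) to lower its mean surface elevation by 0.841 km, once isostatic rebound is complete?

Net drop Δ = e − u = e − e ρ_c/ρ_m = e (ρ_m − ρ_c)/ρ_m.
e = Δ ρ_m/(ρ_m − ρ_c) = 0.841 km × 3280/490 = 5.63 km.

5.63 km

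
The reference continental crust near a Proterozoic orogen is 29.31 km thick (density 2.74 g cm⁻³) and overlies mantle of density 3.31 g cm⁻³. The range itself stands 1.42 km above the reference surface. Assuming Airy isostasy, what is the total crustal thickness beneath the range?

37.6 km

Root depth r = h ρ_c / (ρ_m − ρ_c) = 1.42 km × 2.74 / 0.57 = 6.826 km.
Total thickness = T + h + r = 29.31 km + 1.42 km + 6.826 km = 37.6 km.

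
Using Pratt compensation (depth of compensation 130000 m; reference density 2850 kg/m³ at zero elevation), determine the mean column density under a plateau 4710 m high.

Pratt balance: ρ_ref D = ρ (D + h).
ρ = ρ_ref D/(D + h) = 2850 × 130000 m/(130000 m + 4710 m) = 2750 kg/m³.

2750 kg/m³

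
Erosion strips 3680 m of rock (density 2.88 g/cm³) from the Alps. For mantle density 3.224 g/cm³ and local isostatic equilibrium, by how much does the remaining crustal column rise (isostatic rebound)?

3290 m

Unloading: uplift u = e ρ_c/ρ_m = 3680 m × 2.88/3.224 = 3290 m.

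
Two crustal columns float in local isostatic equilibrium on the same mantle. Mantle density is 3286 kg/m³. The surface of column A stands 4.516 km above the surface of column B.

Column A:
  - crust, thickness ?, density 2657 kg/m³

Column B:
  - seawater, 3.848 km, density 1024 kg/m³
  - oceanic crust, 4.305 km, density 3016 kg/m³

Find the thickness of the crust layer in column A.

39.3 km

Take the compensation level at the base of the deeper column (depth z_c below the surface of column A) and equate Σ ρ_i t_i down to z_c; mantle fills any gap and the z_c terms cancel.
Column A: x×2657 + (z_c − 0 − x)×3286
Column B: 4.516×0 + 3.848×1024 + 4.305×3016 + (z_c − 4.516 − 8.153)×3286
The z_c×3286 term appears on both sides and cancels. Collect the known terms of each column as K = Σ(ρt)_known − 3286 × (depth of known layers): K_A = 0 − 3286×0 = 0; K_B = 16924.232 − 3286×(4.516 + 8.153) = −24706.102.
Balance: K_A − x×(3286 − 2657) = K_B, so x = (K_A − K_B)/(3286 − 2657) = 24706.1/629 = 39.3 km.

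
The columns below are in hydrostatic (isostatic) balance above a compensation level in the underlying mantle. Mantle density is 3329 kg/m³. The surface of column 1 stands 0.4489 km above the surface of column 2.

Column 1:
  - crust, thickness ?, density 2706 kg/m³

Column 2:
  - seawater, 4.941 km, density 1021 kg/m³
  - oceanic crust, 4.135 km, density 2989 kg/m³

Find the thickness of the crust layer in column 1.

23 km

Take the compensation level at the base of the deeper column (depth z_c below the surface of column 1) and equate Σ ρ_i t_i down to z_c; mantle fills any gap and the z_c terms cancel.
Column 1: x×2706 + (z_c − 0 − x)×3329
Column 2: 0.4489×0 + 4.941×1021 + 4.135×2989 + (z_c − 0.4489 − 9.076)×3329
The z_c×3329 term appears on both sides and cancels. Collect the known terms of each column as K = Σ(ρt)_known − 3329 × (depth of known layers): K_1 = 0 − 3329×0 = 0; K_2 = 17404.276 − 3329×(0.4489 + 9.076) = −14304.1161.
Balance: K_1 − x×(3329 − 2706) = K_2, so x = (K_1 − K_2)/(3329 − 2706) = 14304.1/623 = 23 km.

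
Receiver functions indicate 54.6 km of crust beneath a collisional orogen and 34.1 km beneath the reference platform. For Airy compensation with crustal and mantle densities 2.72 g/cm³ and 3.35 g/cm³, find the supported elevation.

Excess crust Δ = 54.6 km − 34.1 km = 20.5 km, split between elevation h and root r with h + r = Δ.
Airy balance ρ_c h = (ρ_m − ρ_c) r gives r = h ρ_c/(ρ_m − ρ_c), so h (1 + ρ_c/(ρ_m − ρ_c)) = Δ, i.e. h = Δ (ρ_m − ρ_c)/ρ_m.
h = 20.5 km × 0.63/3.35 = 3.86 km.

3.86 km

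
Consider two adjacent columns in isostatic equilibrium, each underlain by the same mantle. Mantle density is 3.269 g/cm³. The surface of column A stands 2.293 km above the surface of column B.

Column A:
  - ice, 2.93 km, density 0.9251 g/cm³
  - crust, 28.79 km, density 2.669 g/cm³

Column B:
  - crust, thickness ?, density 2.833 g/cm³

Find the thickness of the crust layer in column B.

Take the compensation level at the base of the deeper column (depth z_c below the surface of column A) and equate Σ ρ_i t_i down to z_c; mantle fills any gap and the z_c terms cancel.
Column A: 2.93×0.9251 + 28.79×2.669 + (z_c − 31.72)×3.269
Column B: 2.293×0 + x×2.833 + (z_c − 2.293 − 0 − x)×3.269
The z_c×3.269 term appears on both sides and cancels. Collect the known terms of each column as K = Σ(ρt)_known − 3.269 × (depth of known layers): K_A = 79.551053 − 3.269×31.72 = −24.141627; K_B = 0 − 3.269×(2.293 + 0) = −7.495817.
Balance: K_A = K_B − x×(3.269 − 2.833), so x = (K_B − K_A)/(3.269 − 2.833) = 16.6458/0.436 = 38.2 km.

38.2 km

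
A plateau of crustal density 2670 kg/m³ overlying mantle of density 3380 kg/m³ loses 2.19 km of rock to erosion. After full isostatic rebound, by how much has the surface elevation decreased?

0.46 km

Rebound u = e ρ_c/ρ_m = 2.19 km × 2670/3380 = 1.73 km.
Net surface drop = e − u = 2.19 km − 1.73 km = e (ρ_m − ρ_c)/ρ_m = 0.46 km.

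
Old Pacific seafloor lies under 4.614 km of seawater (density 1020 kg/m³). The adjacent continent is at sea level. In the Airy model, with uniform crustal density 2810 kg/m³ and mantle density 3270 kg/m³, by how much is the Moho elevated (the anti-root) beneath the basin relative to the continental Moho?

18 km

Isostatic balance requires: replacing crust with seawater at the top is compensated by replacing crust with mantle at the base: d (ρ_c − ρ_w) = a (ρ_m − ρ_c).
a = d (ρ_c − ρ_w)/(ρ_m − ρ_c) = 4.614 km × 1790/460 = 18 km.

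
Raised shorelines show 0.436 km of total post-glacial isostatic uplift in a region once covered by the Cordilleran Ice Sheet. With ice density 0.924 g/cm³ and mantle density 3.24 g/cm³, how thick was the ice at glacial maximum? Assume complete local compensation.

u = t ρ_ice/ρ_m → t = u ρ_m/ρ_ice = 0.436 km × 3.24/0.924 = 1.53 km.

1.53 km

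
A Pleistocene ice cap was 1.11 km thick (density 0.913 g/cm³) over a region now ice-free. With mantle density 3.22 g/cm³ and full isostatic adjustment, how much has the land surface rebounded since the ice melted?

0.315 km

Removing the load lets mantle flow back in; uplift u satisfies ρ_ice t = ρ_m u.
u = t ρ_ice/ρ_m = 1.11 km × 0.913/3.22 = 0.315 km.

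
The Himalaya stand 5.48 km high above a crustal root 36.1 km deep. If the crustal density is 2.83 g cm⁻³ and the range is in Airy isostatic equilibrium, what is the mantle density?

3.26 g cm⁻³

Airy balance: ρ_c h = (ρ_m − ρ_c) r → ρ_m = ρ_c (1 + h/r).
ρ_m = 2.83 × (1 + 5.48 km/36.1 km) = 3.26 g cm⁻³.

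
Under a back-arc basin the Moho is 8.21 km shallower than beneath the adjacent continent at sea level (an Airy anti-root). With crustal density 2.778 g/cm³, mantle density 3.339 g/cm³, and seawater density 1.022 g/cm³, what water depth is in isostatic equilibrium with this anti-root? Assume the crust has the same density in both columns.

2.62 km

Replacing a thickness d of crust by seawater at the top must be balanced by replacing crust with mantle at the base: d (ρ_c − ρ_w) = a (ρ_m − ρ_c).
d = a (ρ_m − ρ_c)/(ρ_c − ρ_w) = 8.21 km × 0.561/1.756 = 2.62 km.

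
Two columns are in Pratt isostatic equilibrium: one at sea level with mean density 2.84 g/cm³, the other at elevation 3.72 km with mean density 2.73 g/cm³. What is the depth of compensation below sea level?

92.3 km

ρ_ref D = ρ (D + h) → D (ρ_ref − ρ) = ρ h.
D = ρ h/(ρ_ref − ρ) = 2.73 × 3.72 km/(2.84 − 2.73) = 92.3 km.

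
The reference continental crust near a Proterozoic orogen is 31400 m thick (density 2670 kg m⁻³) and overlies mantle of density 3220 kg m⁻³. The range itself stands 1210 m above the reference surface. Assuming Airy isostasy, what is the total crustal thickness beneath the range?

Root depth r = h ρ_c / (ρ_m − ρ_c) = 1210 m × 2670 / 550 = 5874 m.
Total thickness = T + h + r = 31400 m + 1210 m + 5874 m = 38500 m.

38500 m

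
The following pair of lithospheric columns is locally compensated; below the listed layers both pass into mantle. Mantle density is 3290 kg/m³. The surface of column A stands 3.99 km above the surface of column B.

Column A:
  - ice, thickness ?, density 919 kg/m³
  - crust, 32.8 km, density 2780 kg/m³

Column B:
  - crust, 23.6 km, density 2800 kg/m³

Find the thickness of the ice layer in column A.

Take the compensation level at the base of the deeper column (depth z_c below the surface of column A) and equate Σ ρ_i t_i down to z_c; mantle fills any gap and the z_c terms cancel.
Column A: x×919 + 32.8×2780 + (z_c − 32.8 − x)×3290
Column B: 3.99×0 + 23.6×2800 + (z_c − 3.99 − 23.6)×3290
The z_c×3290 term appears on both sides and cancels. Collect the known terms of each column as K = Σ(ρt)_known − 3290 × (depth of known layers): K_A = 91184 − 3290×32.8 = −16728; K_B = 66080 − 3290×(3.99 + 23.6) = −24691.1.
Balance: K_A − x×(3290 − 919) = K_B, so x = (K_A − K_B)/(3290 − 919) = 7963.1/2371 = 3.36 km.

3.36 km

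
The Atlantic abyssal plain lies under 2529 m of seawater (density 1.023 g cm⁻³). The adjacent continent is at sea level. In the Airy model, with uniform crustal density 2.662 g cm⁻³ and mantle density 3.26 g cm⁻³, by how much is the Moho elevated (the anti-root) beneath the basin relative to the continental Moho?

Equating mass per unit area of the two columns: replacing crust with seawater at the top is compensated by replacing crust with mantle at the base: d (ρ_c − ρ_w) = a (ρ_m − ρ_c).
a = d (ρ_c − ρ_w)/(ρ_m − ρ_c) = 2529 m × 1.639/0.598 = 6930 m.

6930 m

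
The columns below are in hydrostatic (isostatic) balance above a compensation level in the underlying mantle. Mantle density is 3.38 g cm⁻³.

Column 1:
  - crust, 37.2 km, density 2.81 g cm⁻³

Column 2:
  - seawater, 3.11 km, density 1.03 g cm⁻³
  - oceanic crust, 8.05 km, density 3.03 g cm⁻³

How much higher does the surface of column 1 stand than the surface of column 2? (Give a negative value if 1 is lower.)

For any compensation level in the mantle, the mantle terms cancel and isostasy reduces to e = (Σt_1 − Σt_2) − (Σ(ρt)_1 − Σ(ρt)_2) / ρ_m.
Σt_1 = 37.2 km; Σt_2 = 11.16 km; Σ(ρt)_1 = 104.532; Σ(ρt)_2 = 27.5948 (in km·g cm⁻³).
e = (37.2 − 11.16) − (104.532 − 27.5948) / 3.38 = 3.28 km.

3.28 km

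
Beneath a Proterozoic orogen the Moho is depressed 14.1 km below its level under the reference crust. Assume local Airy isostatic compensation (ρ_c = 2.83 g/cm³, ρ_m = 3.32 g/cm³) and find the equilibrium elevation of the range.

Isostatic balance requires: ρ_c h = (ρ_m − ρ_c) r.
h = r (ρ_m − ρ_c) / ρ_c = 14.1 km × (3.32 − 2.83) / 2.83 = 2.44 km.

2.44 km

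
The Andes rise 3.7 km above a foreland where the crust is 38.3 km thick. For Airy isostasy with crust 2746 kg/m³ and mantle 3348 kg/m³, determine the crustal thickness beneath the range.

Root depth r = h ρ_c / (ρ_m − ρ_c) = 3.7 km × 2746 / 602 = 16.88 km.
Total thickness = T + h + r = 38.3 km + 3.7 km + 16.88 km = 58.9 km.

58.9 km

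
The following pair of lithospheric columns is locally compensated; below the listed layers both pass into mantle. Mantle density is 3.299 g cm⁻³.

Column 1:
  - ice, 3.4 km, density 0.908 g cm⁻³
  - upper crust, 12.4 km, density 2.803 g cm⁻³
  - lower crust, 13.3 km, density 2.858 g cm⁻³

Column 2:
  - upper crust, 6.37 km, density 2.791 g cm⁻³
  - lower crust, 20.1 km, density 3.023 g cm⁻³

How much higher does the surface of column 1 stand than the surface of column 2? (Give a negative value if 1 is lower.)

3.44 km

For any compensation level in the mantle, the mantle terms cancel and isostasy reduces to e = (Σt_1 − Σt_2) − (Σ(ρt)_1 − Σ(ρt)_2) / ρ_m.
Σt_1 = 29.1 km; Σt_2 = 26.47 km; Σ(ρt)_1 = 75.8558; Σ(ρt)_2 = 78.54097 (in km·g cm⁻³).
e = (29.1 − 26.47) − (75.8558 − 78.54097) / 3.299 = 3.44 km.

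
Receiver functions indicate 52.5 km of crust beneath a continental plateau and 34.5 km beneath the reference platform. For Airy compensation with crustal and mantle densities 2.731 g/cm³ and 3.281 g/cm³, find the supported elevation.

3.02 km

Excess crust Δ = 52.5 km − 34.5 km = 18 km, split between elevation h and root r with h + r = Δ.
Airy balance ρ_c h = (ρ_m − ρ_c) r gives r = h ρ_c/(ρ_m − ρ_c), so h (1 + ρ_c/(ρ_m − ρ_c)) = Δ, i.e. h = Δ (ρ_m − ρ_c)/ρ_m.
h = 18 km × 0.55/3.281 = 3.02 km.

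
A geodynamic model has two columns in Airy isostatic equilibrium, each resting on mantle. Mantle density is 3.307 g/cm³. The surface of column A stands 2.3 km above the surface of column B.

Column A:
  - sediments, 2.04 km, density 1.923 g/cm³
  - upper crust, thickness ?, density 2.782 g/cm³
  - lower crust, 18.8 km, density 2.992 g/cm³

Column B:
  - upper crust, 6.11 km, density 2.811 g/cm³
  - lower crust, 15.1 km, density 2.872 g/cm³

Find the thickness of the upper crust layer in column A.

16.1 km

Take the compensation level at the base of the deeper column (depth z_c below the surface of column A) and equate Σ ρ_i t_i down to z_c; mantle fills any gap and the z_c terms cancel.
Column A: 2.04×1.923 + x×2.782 + 18.8×2.992 + (z_c − 20.84 − x)×3.307
Column B: 2.3×0 + 6.11×2.811 + 15.1×2.872 + (z_c − 2.3 − 21.21)×3.307
The z_c×3.307 term appears on both sides and cancels. Collect the known terms of each column as K = Σ(ρt)_known − 3.307 × (depth of known layers): K_A = 60.17252 − 3.307×20.84 = −8.74536; K_B = 60.54241 − 3.307×(2.3 + 21.21) = −17.20516.
Balance: K_A − x×(3.307 − 2.782) = K_B, so x = (K_A − K_B)/(3.307 − 2.782) = 8.4598/0.525 = 16.1 km.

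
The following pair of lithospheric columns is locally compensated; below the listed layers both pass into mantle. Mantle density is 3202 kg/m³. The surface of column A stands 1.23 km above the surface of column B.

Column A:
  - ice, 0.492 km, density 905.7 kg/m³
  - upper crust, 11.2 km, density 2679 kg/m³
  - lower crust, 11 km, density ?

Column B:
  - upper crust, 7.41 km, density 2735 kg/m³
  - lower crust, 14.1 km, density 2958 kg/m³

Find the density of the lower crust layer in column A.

2850 kg/m³

Take the compensation level at the base of the deeper column (depth z_c below the surface of column A) and equate Σ ρ_i t_i down to z_c; mantle fills any gap and the z_c terms cancel.
Column A: 0.492×905.7 + 11.2×2679 + 11×ρ + (z_c − 22.692)×3202
Column B: 1.23×0 + 7.41×2735 + 14.1×2958 + (z_c − 1.23 − 21.51)×3202
The z_c×3202 term appears on both sides and cancels. Collect the known terms of each column as K = Σ(ρt)_known − 3202 × (depth of known layers): K_A = 30450.4044 − 3202×22.692 = −42209.3796; K_B = 61974.15 − 3202×(1.23 + 21.51) = −10839.33.
Balance: K_A + 11×ρ = K_B, so ρ = (K_B − K_A)/11 = 31370/11 = 2850 kg/m³.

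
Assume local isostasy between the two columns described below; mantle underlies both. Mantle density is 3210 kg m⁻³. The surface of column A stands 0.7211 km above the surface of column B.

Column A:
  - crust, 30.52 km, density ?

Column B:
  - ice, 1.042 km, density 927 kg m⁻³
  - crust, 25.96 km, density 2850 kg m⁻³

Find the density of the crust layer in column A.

2750 kg m⁻³

Take the compensation level at the base of the deeper column (depth z_c below the surface of column A) and equate Σ ρ_i t_i down to z_c; mantle fills any gap and the z_c terms cancel.
Column A: 30.52×ρ + (z_c − 30.52)×3210
Column B: 0.7211×0 + 1.042×927 + 25.96×2850 + (z_c − 0.7211 − 27.002)×3210
The z_c×3210 term appears on both sides and cancels. Collect the known terms of each column as K = Σ(ρt)_known − 3210 × (depth of known layers): K_A = 0 − 3210×30.52 = −97969.2; K_B = 74951.934 − 3210×(0.7211 + 27.002) = −14039.217.
Balance: K_A + 30.52×ρ = K_B, so ρ = (K_B − K_A)/30.52 = 83930/30.52 = 2750 kg m⁻³.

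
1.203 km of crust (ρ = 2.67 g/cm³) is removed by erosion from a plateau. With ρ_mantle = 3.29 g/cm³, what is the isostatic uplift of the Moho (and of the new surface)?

0.976 km

Unloading: uplift u = e ρ_c/ρ_m = 1.203 km × 2.67/3.29 = 0.976 km.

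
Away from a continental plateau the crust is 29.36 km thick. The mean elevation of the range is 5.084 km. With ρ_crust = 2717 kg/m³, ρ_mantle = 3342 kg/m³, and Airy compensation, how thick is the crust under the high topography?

56.5 km

Root depth r = h ρ_c / (ρ_m − ρ_c) = 5.084 km × 2717 / 625 = 22.1 km.
Total thickness = T + h + r = 29.36 km + 5.084 km + 22.1 km = 56.5 km.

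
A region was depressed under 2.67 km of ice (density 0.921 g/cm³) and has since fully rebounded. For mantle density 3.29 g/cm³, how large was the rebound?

0.747 km

Removing the load lets mantle flow back in; uplift u satisfies ρ_ice t = ρ_m u.
u = t ρ_ice/ρ_m = 2.67 km × 0.921/3.29 = 0.747 km.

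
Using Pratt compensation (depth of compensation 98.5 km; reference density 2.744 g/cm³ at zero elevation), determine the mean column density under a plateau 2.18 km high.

Pratt balance: ρ_ref D = ρ (D + h).
ρ = ρ_ref D/(D + h) = 2.744 × 98.5 km/(98.5 km + 2.18 km) = 2.68 g/cm³.

2.68 g/cm³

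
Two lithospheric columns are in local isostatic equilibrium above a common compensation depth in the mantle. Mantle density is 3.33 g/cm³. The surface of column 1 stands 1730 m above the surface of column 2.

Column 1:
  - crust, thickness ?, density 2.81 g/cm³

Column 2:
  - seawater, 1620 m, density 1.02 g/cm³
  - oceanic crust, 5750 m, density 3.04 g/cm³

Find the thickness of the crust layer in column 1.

21500 m

Take the compensation level at the base of the deeper column (depth z_c below the surface of column 1) and equate Σ ρ_i t_i down to z_c; mantle fills any gap and the z_c terms cancel.
Column 1: x×2.81 + (z_c − 0 − x)×3.33
Column 2: 1730×0 + 1620×1.02 + 5750×3.04 + (z_c − 1730 − 7370)×3.33
The z_c×3.33 term appears on both sides and cancels. Collect the known terms of each column as K = Σ(ρt)_known − 3.33 × (depth of known layers): K_1 = 0 − 3.33×0 = 0; K_2 = 19132.4 − 3.33×(1730 + 7370) = −11170.6.
Balance: K_1 − x×(3.33 − 2.81) = K_2, so x = (K_1 − K_2)/(3.33 − 2.81) = 11170.6/0.52 = 21500 m.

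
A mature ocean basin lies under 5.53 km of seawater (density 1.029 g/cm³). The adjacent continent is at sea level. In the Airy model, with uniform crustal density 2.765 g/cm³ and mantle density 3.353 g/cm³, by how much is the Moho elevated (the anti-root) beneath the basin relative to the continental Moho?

16.3 km

For local isostatic compensation: replacing crust with seawater at the top is compensated by replacing crust with mantle at the base: d (ρ_c − ρ_w) = a (ρ_m − ρ_c).
a = d (ρ_c − ρ_w)/(ρ_m − ρ_c) = 5.53 km × 1.736/0.588 = 16.3 km.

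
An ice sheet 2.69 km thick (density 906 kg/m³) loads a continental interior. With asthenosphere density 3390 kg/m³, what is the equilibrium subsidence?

0.719 km

Equating mass per unit area of the two columns: the ice load ρ_ice t is balanced by mantle displaced below, ρ_m s.
s = t ρ_ice / ρ_m = 2.69 km × 906/3390 = 0.719 km.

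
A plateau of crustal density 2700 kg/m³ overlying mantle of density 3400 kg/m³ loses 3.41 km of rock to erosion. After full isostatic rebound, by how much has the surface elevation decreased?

Rebound u = e ρ_c/ρ_m = 3.41 km × 2700/3400 = 2.708 km.
Net surface drop = e − u = 3.41 km − 2.708 km = e (ρ_m − ρ_c)/ρ_m = 0.702 km.

0.702 km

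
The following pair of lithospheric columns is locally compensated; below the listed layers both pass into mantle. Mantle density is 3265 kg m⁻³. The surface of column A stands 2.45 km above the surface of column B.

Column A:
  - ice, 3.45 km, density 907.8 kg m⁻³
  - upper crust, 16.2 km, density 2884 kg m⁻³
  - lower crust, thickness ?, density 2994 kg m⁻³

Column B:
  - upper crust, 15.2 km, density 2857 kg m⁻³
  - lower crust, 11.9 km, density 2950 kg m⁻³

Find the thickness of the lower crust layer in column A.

Take the compensation level at the base of the deeper column (depth z_c below the surface of column A) and equate Σ ρ_i t_i down to z_c; mantle fills any gap and the z_c terms cancel.
Column A: 3.45×907.8 + 16.2×2884 + x×2994 + (z_c − 19.65 − x)×3265
Column B: 2.45×0 + 15.2×2857 + 11.9×2950 + (z_c − 2.45 − 27.1)×3265
The z_c×3265 term appears on both sides and cancels. Collect the known terms of each column as K = Σ(ρt)_known − 3265 × (depth of known layers): K_A = 49852.71 − 3265×19.65 = −14304.54; K_B = 78531.4 − 3265×(2.45 + 27.1) = −17949.35.
Balance: K_A − x×(3265 − 2994) = K_B, so x = (K_A − K_B)/(3265 − 2994) = 3644.81/271 = 13.4 km.

13.4 km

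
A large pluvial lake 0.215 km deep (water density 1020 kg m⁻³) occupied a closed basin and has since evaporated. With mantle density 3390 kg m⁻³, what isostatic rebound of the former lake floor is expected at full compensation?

0.0647 km

u = d ρ_w/ρ_m = 0.215 km × 1020/3390 = 0.0647 km.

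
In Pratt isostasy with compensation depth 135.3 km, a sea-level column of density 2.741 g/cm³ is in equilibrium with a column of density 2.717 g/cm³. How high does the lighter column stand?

1.2 km

ρ_ref D = ρ (D + h) → h = D (ρ_ref − ρ)/ρ.
h = 135.3 km × (2.741 − 2.717)/2.717 = 1.2 km.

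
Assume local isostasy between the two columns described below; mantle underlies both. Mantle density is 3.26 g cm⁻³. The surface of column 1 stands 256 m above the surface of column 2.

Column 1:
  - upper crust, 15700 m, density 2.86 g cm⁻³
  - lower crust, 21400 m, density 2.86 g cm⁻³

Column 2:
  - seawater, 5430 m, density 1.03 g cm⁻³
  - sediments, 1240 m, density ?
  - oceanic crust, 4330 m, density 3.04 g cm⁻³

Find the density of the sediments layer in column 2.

2.5 g cm⁻³

Take the compensation level at the base of the deeper column (depth z_c below the surface of column 1) and equate Σ ρ_i t_i down to z_c; mantle fills any gap and the z_c terms cancel.
Column 1: 15700×2.86 + 21400×2.86 + (z_c − 37100)×3.26
Column 2: 256×0 + 5430×1.03 + 1240×ρ + 4330×3.04 + (z_c − 256 − 11000)×3.26
The z_c×3.26 term appears on both sides and cancels. Collect the known terms of each column as K = Σ(ρt)_known − 3.26 × (depth of known layers): K_1 = 106106 − 3.26×37100 = −14840; K_2 = 18756.1 − 3.26×(256 + 11000) = −17938.46.
Balance: K_1 = K_2 + 1240×ρ, so ρ = (K_1 − K_2)/1240 = 3098.46/1240 = 2.5 g cm⁻³.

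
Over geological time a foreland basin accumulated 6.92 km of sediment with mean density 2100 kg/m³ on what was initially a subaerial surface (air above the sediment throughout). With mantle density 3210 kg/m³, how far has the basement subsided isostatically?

4.53 km

Subaerial load: s = t ρ_sed / ρ_m = 6.92 km × 2100/3210 = 4.53 km.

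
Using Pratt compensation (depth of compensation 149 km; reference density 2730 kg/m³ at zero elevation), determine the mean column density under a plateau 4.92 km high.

2640 kg/m³

Pratt balance: ρ_ref D = ρ (D + h).
ρ = ρ_ref D/(D + h) = 2730 × 149 km/(149 km + 4.92 km) = 2640 kg/m³.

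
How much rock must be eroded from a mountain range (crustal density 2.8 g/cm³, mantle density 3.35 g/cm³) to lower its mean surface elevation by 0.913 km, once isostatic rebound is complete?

5.56 km

Net drop Δ = e − u = e − e ρ_c/ρ_m = e (ρ_m − ρ_c)/ρ_m.
e = Δ ρ_m/(ρ_m − ρ_c) = 0.913 km × 3.35/0.55 = 5.56 km.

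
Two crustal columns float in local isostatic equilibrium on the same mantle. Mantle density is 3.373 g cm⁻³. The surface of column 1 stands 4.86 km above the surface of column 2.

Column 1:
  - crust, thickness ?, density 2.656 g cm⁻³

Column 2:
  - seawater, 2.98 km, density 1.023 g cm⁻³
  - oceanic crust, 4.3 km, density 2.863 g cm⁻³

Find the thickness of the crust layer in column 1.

Take the compensation level at the base of the deeper column (depth z_c below the surface of column 1) and equate Σ ρ_i t_i down to z_c; mantle fills any gap and the z_c terms cancel.
Column 1: x×2.656 + (z_c − 0 − x)×3.373
Column 2: 4.86×0 + 2.98×1.023 + 4.3×2.863 + (z_c − 4.86 − 7.28)×3.373
The z_c×3.373 term appears on both sides and cancels. Collect the known terms of each column as K = Σ(ρt)_known − 3.373 × (depth of known layers): K_1 = 0 − 3.373×0 = 0; K_2 = 15.35944 − 3.373×(4.86 + 7.28) = −25.58878.
Balance: K_1 − x×(3.373 − 2.656) = K_2, so x = (K_1 − K_2)/(3.373 − 2.656) = 25.5888/0.717 = 35.7 km.

35.7 km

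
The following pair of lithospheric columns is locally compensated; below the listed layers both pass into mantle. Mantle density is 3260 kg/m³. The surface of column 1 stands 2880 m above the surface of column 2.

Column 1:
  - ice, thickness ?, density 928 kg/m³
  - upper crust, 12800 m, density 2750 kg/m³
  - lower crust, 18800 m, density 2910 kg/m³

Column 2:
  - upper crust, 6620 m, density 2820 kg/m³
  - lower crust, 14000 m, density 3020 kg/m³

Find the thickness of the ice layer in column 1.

1100 m

Take the compensation level at the base of the deeper column (depth z_c below the surface of column 1) and equate Σ ρ_i t_i down to z_c; mantle fills any gap and the z_c terms cancel.
Column 1: x×928 + 12800×2750 + 18800×2910 + (z_c − 31600 − x)×3260
Column 2: 2880×0 + 6620×2820 + 14000×3020 + (z_c − 2880 − 20620)×3260
The z_c×3260 term appears on both sides and cancels. Collect the known terms of each column as K = Σ(ρt)_known − 3260 × (depth of known layers): K_1 = 89908000 − 3260×31600 = −13108000; K_2 = 60948400 − 3260×(2880 + 20620) = −15661600.
Balance: K_1 − x×(3260 − 928) = K_2, so x = (K_1 − K_2)/(3260 − 928) = 2553600/2332 = 1100 m.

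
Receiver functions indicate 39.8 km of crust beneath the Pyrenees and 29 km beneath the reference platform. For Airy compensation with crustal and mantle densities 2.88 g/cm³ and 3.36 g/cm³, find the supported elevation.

1.54 km

Excess crust Δ = 39.8 km − 29 km = 10.8 km, split between elevation h and root r with h + r = Δ.
Airy balance ρ_c h = (ρ_m − ρ_c) r gives r = h ρ_c/(ρ_m − ρ_c), so h (1 + ρ_c/(ρ_m − ρ_c)) = Δ, i.e. h = Δ (ρ_m − ρ_c)/ρ_m.
h = 10.8 km × 0.48/3.36 = 1.54 km.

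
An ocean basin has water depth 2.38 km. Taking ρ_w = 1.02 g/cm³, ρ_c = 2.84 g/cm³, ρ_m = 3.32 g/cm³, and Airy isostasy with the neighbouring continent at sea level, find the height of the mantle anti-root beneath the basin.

Equating mass per unit area of the two columns: replacing crust with seawater at the top is compensated by replacing crust with mantle at the base: d (ρ_c − ρ_w) = a (ρ_m − ρ_c).
a = d (ρ_c − ρ_w)/(ρ_m − ρ_c) = 2.38 km × 1.82/0.48 = 9.02 km.

9.02 km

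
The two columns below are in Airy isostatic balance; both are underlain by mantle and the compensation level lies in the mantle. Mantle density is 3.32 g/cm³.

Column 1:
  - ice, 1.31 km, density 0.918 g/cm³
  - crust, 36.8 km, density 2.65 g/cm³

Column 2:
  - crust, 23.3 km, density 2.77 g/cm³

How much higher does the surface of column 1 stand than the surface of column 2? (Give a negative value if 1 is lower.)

For any compensation level in the mantle, the mantle terms cancel and isostasy reduces to e = (Σt_1 − Σt_2) − (Σ(ρt)_1 − Σ(ρt)_2) / ρ_m.
Σt_1 = 38.11 km; Σt_2 = 23.3 km; Σ(ρt)_1 = 98.72258; Σ(ρt)_2 = 64.541 (in km·g/cm³).
e = (38.11 − 23.3) − (98.72258 − 64.541) / 3.32 = 4.51 km.

4.51 km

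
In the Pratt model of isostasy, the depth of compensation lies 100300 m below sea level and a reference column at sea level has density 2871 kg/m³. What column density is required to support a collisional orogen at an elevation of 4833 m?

2740 kg/m³

Pratt balance: ρ_ref D = ρ (D + h).
ρ = ρ_ref D/(D + h) = 2871 × 100300 m/(100300 m + 4833 m) = 2740 kg/m³.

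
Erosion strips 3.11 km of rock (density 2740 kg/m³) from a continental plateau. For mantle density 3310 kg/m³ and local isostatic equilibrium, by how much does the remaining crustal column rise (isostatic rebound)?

2.57 km

Unloading: uplift u = e ρ_c/ρ_m = 3.11 km × 2740/3310 = 2.57 km.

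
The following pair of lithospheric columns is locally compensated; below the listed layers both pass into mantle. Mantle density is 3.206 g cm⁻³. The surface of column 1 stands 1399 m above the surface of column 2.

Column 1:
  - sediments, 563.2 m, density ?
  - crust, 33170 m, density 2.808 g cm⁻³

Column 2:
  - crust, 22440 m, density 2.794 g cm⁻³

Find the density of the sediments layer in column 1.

Take the compensation level at the base of the deeper column (depth z_c below the surface of column 1) and equate Σ ρ_i t_i down to z_c; mantle fills any gap and the z_c terms cancel.
Column 1: 563.2×ρ + 33170×2.808 + (z_c − 33733.2)×3.206
Column 2: 1399×0 + 22440×2.794 + (z_c − 1399 − 22440)×3.206
The z_c×3.206 term appears on both sides and cancels. Collect the known terms of each column as K = Σ(ρt)_known − 3.206 × (depth of known layers): K_1 = 93141.36 − 3.206×33733.2 = −15007.2792; K_2 = 62697.36 − 3.206×(1399 + 22440) = −13730.474.
Balance: K_1 + 563.2×ρ = K_2, so ρ = (K_2 − K_1)/563.2 = 1276.81/563.2 = 2.27 g cm⁻³.

2.27 g cm⁻³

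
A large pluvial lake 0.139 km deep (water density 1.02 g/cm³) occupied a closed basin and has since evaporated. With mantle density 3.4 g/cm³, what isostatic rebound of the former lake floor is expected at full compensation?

u = d ρ_w/ρ_m = 0.139 km × 1.02/3.4 = 0.0417 km.

0.0417 km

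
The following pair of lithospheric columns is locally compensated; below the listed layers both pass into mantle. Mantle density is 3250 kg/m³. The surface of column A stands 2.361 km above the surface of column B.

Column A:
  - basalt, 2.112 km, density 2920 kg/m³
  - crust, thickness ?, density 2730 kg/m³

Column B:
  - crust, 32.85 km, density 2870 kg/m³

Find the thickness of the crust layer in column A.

Take the compensation level at the base of the deeper column (depth z_c below the surface of column A) and equate Σ ρ_i t_i down to z_c; mantle fills any gap and the z_c terms cancel.
Column A: 2.112×2920 + x×2730 + (z_c − 2.112 − x)×3250
Column B: 2.361×0 + 32.85×2870 + (z_c − 2.361 − 32.85)×3250
The z_c×3250 term appears on both sides and cancels. Collect the known terms of each column as K = Σ(ρt)_known − 3250 × (depth of known layers): K_A = 6167.04 − 3250×2.112 = −696.96; K_B = 94279.5 − 3250×(2.361 + 32.85) = −20156.25.
Balance: K_A − x×(3250 − 2730) = K_B, so x = (K_A − K_B)/(3250 − 2730) = 19459.3/520 = 37.4 km.

37.4 km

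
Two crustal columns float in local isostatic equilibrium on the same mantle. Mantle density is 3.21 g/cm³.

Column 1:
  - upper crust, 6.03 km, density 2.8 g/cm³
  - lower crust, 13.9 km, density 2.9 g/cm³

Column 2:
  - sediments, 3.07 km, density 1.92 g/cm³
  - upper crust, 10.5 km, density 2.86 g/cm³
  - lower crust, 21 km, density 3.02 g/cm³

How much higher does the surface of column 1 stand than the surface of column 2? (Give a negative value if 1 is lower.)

−1.51 km

For any compensation level in the mantle, the mantle terms cancel and isostasy reduces to e = (Σt_1 − Σt_2) − (Σ(ρt)_1 − Σ(ρt)_2) / ρ_m.
Σt_1 = 19.93 km; Σt_2 = 34.57 km; Σ(ρt)_1 = 57.194; Σ(ρt)_2 = 99.3444 (in km·g/cm³).
e = (19.93 − 34.57) − (57.194 − 99.3444) / 3.21 = −1.51 km.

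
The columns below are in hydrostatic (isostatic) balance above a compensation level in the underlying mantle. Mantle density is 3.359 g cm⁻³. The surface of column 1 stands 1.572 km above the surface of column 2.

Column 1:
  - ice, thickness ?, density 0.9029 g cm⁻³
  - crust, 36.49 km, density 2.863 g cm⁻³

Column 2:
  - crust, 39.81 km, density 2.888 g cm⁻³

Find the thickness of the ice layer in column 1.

Take the compensation level at the base of the deeper column (depth z_c below the surface of column 1) and equate Σ ρ_i t_i down to z_c; mantle fills any gap and the z_c terms cancel.
Column 1: x×0.9029 + 36.49×2.863 + (z_c − 36.49 − x)×3.359
Column 2: 1.572×0 + 39.81×2.888 + (z_c − 1.572 − 39.81)×3.359
The z_c×3.359 term appears on both sides and cancels. Collect the known terms of each column as K = Σ(ρt)_known − 3.359 × (depth of known layers): K_1 = 104.47087 − 3.359×36.49 = −18.09904; K_2 = 114.97128 − 3.359×(1.572 + 39.81) = −24.030858.
Balance: K_1 − x×(3.359 − 0.9029) = K_2, so x = (K_1 − K_2)/(3.359 − 0.9029) = 5.93182/2.4561 = 2.42 km.

2.42 km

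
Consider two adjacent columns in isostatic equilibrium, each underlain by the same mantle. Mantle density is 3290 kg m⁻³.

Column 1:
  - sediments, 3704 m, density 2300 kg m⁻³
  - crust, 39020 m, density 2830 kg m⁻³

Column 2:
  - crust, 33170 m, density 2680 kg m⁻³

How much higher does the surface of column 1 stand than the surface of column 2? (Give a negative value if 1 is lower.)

For any compensation level in the mantle, the mantle terms cancel and isostasy reduces to e = (Σt_1 − Σt_2) − (Σ(ρt)_1 − Σ(ρt)_2) / ρ_m.
Σt_1 = 42724 m; Σt_2 = 33170 m; Σ(ρt)_1 = 118945800; Σ(ρt)_2 = 88895600 (in m·kg m⁻³).
e = (42724 − 33170) − (118945800 − 88895600) / 3290 = 420 m.

420 m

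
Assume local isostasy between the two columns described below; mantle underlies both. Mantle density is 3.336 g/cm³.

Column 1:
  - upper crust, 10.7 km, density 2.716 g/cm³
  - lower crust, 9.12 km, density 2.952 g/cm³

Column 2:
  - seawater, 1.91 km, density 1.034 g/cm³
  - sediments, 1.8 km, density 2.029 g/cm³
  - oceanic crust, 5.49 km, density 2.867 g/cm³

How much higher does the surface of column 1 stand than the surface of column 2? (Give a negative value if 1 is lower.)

For any compensation level in the mantle, the mantle terms cancel and isostasy reduces to e = (Σt_1 − Σt_2) − (Σ(ρt)_1 − Σ(ρt)_2) / ρ_m.
Σt_1 = 19.82 km; Σt_2 = 9.2 km; Σ(ρt)_1 = 55.98344; Σ(ρt)_2 = 21.36697 (in km·g/cm³).
e = (19.82 − 9.2) − (55.98344 − 21.36697) / 3.336 = 0.243 km.

0.243 km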